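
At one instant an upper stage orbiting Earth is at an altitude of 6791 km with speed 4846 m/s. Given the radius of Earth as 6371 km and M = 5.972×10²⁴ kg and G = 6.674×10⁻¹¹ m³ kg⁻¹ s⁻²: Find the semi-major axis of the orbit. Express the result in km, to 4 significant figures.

μ = GM = 6.674×10⁻¹¹ × 5.972×10²⁴ = 3.986×10¹⁴ m³/s².
r = 6371 + 6791 = 13162 km = 1.316×10⁷ m.
Vis-viva rearranged: 1/a = 2/r − v²/μ = 1.520×10⁻⁷ − 5.892×10⁻⁸ = 9.303×10⁻⁸ m⁻¹.
a = 1.075×10⁷ m = 10749 km.

a ≈ 10750 km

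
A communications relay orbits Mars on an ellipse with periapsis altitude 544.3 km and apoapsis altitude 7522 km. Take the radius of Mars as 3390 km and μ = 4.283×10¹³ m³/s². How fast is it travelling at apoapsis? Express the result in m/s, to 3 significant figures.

r_p = 3390 + 544.3 = 3934.3 km = 3.9343×10⁶ m.
r_a = 3390 + 7522 = 10912 km = 1.0912×10⁷ m.
Semi-major axis a = (r_p + r_a)/2 = 7423.1 km = 7.423×10⁶ m.
Vis-viva: v² = μ(2/r − 1/a) = 4.283×10¹³ × (1.833×10⁻⁷ − 1.347×10⁻⁷) = 2.080×10⁶ m²/s².
v = 1442 m/s.

v ≈ 1440 m/s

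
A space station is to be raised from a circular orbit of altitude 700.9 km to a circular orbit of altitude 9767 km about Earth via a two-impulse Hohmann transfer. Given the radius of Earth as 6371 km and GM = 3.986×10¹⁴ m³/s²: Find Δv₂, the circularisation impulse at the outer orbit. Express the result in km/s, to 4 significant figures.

Δv ≈ 1.090 km/s

r₁ = 6371 + 700.9 = 7071.9 km = 7.0719×10⁶ m.
r₂ = 6371 + 9767 = 16138 km = 1.6138×10⁷ m.
Transfer ellipse a_t = (r₁ + r₂)/2 = 1.160×10⁷ m.
At r₁: circular v_c1 = √(μ/r₁) = 7508 m/s; transfer-perigee v_p = √[μ(2/r₁ − 1/a_t)] = 8853 m/s.
At r₂: circular v_c2 = √(μ/r₂) = 4970 m/s; transfer-apogee v_a = √[μ(2/r₂ − 1/a_t)] = 3880 m/s.
Δv₂ = v_c2 − v_a = 1090 m/s.
= 1.090 km/s.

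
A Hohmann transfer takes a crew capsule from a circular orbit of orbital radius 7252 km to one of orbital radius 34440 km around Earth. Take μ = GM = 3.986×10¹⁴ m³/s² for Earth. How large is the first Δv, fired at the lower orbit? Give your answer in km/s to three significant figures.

Δv ≈ 2.12 km/s

r₁ = 7252 km = 7.252×10⁶ m.
r₂ = 34440 km = 3.444×10⁷ m.
Transfer ellipse a_t = (r₁ + r₂)/2 = 2.085×10⁷ m.
At r₁: circular v_c1 = √(μ/r₁) = 7414 m/s; transfer-perigee v_p = √[μ(2/r₁ − 1/a_t)] = 9529 m/s.
Δv₁ = v_p − v_c1 = 2115 m/s.
= 2.115 km/s.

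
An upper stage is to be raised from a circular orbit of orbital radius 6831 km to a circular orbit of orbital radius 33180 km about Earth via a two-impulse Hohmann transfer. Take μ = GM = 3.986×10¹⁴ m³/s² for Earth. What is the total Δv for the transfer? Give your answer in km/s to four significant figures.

Δv_total ≈ 3.639 km/s

r₁ = 6831 km = 6.831×10⁶ m.
r₂ = 33180 km = 3.318×10⁷ m.
Transfer ellipse a_t = (r₁ + r₂)/2 = 2.001×10⁷ m.
At r₁: circular v_c1 = √(μ/r₁) = 7639 m/s; transfer-perigee v_p = √[μ(2/r₁ − 1/a_t)] = 9838 m/s.
Δv₁ = v_p − v_c1 = 2199 m/s.
At r₂: circular v_c2 = √(μ/r₂) = 3466 m/s; transfer-apogee v_a = √[μ(2/r₂ − 1/a_t)] = 2025 m/s.
Δv₂ = v_c2 − v_a = 1441 m/s.
Total Δv = Δv₁ + Δv₂ = 3639 m/s = 3.639 km/s.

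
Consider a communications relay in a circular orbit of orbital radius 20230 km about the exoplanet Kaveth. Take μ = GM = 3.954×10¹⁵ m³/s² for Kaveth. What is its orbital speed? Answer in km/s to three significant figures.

v ≈ 14.0 km/s

r = 20230 km = 2.023×10⁷ m.
For a circular orbit v = √(μ/r) = √(3.954×10¹⁵ / 2.023×10⁷) = √(1.955×10⁸) = 13980 m/s.
That is 13.98 km/s.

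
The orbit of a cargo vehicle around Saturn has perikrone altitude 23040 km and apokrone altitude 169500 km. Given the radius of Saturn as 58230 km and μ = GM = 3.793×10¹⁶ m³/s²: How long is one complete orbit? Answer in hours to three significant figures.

r_p = 58230 + 23040 = 81270 km = 8.1270×10⁷ m.
r_a = 58230 + 169500 = 227730 km = 2.2773×10⁸ m.
Semi-major axis a = (r_p + r_a)/2 = (81270 + 2.2773×10⁵)/2 = 1.5450×10⁵ km = 1.545×10⁸ m.
By Kepler's third law T = 2π√(a³/μ) = 2π × 9.861×10³ = 6.196×10⁴ s.
= 17.21 hours.

T ≈ 17.2 hours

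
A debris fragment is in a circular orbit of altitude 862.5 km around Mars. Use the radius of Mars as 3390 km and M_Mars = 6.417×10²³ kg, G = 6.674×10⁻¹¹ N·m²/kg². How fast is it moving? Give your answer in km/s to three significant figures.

v ≈ 3.17 km/s

μ = GM = 6.674×10⁻¹¹ × 6.417×10²³ = 4.283×10¹³ m³/s².
r = 3390 + 862.5 = 4252.5 km = 4.2525×10⁶ m.
For a circular orbit v = √(μ/r) = √(4.283×10¹³ / 4.252×10⁶) = √(1.007×10⁷) = 3173 m/s.
That is 3.173 km/s.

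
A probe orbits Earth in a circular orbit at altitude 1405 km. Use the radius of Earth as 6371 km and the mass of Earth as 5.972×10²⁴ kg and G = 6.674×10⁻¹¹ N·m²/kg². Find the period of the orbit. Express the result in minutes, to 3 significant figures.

T ≈ 114 minutes

μ = GM = 6.674×10⁻¹¹ × 5.972×10²⁴ = 3.986×10¹⁴ m³/s².
r = 6371 + 1405 = 7776.0 km = 7.7760×10⁶ m.
Kepler's third law: T = 2π√(r³/μ) = 2π√((7.776×10⁶)³ / 3.986×10¹⁴).
r³/μ = 1.180×10⁶ s², so T = 2π × 1.086×10³ = 6.824×10³ s.
Converting: 6.824×10³ s ÷ 60.00 = 113.7 minutes.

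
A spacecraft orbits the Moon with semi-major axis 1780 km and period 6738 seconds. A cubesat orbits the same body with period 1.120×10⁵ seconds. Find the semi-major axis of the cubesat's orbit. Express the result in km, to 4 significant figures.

a₂ ≈ 11590 km

Kepler's third law: a³ ∝ T², so a₂ = a₁ (T₂/T₁)^(2/3).
T₂/T₁ = 16.62, (T₂/T₁)^(2/3) = 6.513.
a₂ = 1780 × 6.513 = 11590 km.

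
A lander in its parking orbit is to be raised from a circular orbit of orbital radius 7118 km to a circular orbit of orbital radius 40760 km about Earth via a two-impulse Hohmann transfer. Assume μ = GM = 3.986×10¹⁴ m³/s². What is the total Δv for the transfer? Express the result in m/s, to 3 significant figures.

r₁ = 7118 km = 7.118×10⁶ m.
r₂ = 40760 km = 4.076×10⁷ m.
Transfer ellipse a_t = (r₁ + r₂)/2 = 2.394×10⁷ m.
At r₁: circular v_c1 = √(μ/r₁) = 7483 m/s; transfer-perigee v_p = √[μ(2/r₁ − 1/a_t)] = 9765 m/s.
Δv₁ = v_p − v_c1 = 2281 m/s.
At r₂: circular v_c2 = √(μ/r₂) = 3127 m/s; transfer-apogee v_a = √[μ(2/r₂ − 1/a_t)] = 1705 m/s.
Δv₂ = v_c2 − v_a = 1422 m/s.
Total Δv = Δv₁ + Δv₂ = 3703 m/s.

Δv_total ≈ 3700 m/s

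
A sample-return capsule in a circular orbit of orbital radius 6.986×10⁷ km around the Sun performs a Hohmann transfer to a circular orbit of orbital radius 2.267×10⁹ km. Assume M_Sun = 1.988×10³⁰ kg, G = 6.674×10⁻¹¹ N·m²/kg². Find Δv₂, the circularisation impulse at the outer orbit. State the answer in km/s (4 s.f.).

μ = GM = 6.674×10⁻¹¹ × 1.988×10³⁰ = 1.327×10²⁰ m³/s².
r₁ = 6.986×10⁷ km = 6.986×10¹⁰ m.
r₂ = 2.267×10⁹ km = 2.267×10¹² m.
Transfer ellipse a_t = (r₁ + r₂)/2 = 1.168×10¹² m.
At r₁: circular v_c1 = √(μ/r₁) = 43580 m/s; transfer-perihelion v_p = √[μ(2/r₁ − 1/a_t)] = 60700 m/s.
At r₂: circular v_c2 = √(μ/r₂) = 7650 m/s; transfer-aphelion v_a = √[μ(2/r₂ − 1/a_t)] = 1871 m/s.
Δv₂ = v_c2 − v_a = 5780 m/s.
= 5.780 km/s.

Δv ≈ 5.780 km/s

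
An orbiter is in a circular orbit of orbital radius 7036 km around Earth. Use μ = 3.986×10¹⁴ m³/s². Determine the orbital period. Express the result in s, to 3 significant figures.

T ≈ 5870 s

r = 7036 km = 7.036×10⁶ m.
Kepler's third law: T = 2π√(r³/μ) = 2π√((7.036×10⁶)³ / 3.986×10¹⁴).
r³/μ = 8.739×10⁵ s², so T = 2π × 9.348×10² = 5.874×10³ s.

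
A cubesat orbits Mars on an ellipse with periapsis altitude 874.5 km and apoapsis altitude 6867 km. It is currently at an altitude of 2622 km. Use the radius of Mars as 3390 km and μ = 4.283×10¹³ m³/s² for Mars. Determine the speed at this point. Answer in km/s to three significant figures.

v ≈ 2.89 km/s

r_p = 3390 + 874.5 = 4264.5 km = 4.2645×10⁶ m.
r_a = 3390 + 6867 = 10257 km = 1.0257×10⁷ m.
r = 3390 + 2622 = 6012.0 km = 6.012×10⁶ m.
Semi-major axis a = (r_p + r_a)/2 = 7260.8 km = 7.261×10⁶ m.
Vis-viva: v² = μ(2/r − 1/a) = 4.283×10¹³ × (3.327×10⁻⁷ − 1.377×10⁻⁷) = 8.349×10⁶ m²/s².
v = 2890 m/s = 2.890 km/s.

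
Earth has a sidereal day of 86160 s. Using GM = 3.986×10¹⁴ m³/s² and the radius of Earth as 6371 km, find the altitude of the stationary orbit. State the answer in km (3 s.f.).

h_sync ≈ 35800 km

A synchronous orbit has period T, so by Kepler's third law a = (μT²/4π²)^(1/3).
μT²/4π² = 3.986×10¹⁴ × (8.616×10⁴)² / 39.48 = 7.495×10²² m³.
a = 4.216×10⁷ m = 42163 km.
Altitude h = a − R = 42163 − 6371 = 35792 km.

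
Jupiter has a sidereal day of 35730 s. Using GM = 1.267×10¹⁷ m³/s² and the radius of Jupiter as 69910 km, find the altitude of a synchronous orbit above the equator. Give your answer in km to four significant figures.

h_sync ≈ 90110 km

A synchronous orbit has period T, so by Kepler's third law a = (μT²/4π²)^(1/3).
μT²/4π² = 1.267×10¹⁷ × (3.573×10⁴)² / 39.48 = 4.097×10²⁴ m³.
a = 1.600×10⁸ m = 1.6002×10⁵ km.
Altitude h = a − R = 1.6002×10⁵ − 69910 = 90105 km.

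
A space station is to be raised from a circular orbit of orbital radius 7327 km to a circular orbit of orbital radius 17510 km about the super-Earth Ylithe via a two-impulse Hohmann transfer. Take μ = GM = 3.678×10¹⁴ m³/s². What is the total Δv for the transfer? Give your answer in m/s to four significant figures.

r₁ = 7327 km = 7.327×10⁶ m.
r₂ = 17510 km = 1.751×10⁷ m.
Transfer ellipse a_t = (r₁ + r₂)/2 = 1.242×10⁷ m.
At r₁: circular v_c1 = √(μ/r₁) = 7085 m/s; transfer-periapsis v_p = √[μ(2/r₁ − 1/a_t)] = 8413 m/s.
Δv₁ = v_p − v_c1 = 1328 m/s.
At r₂: circular v_c2 = √(μ/r₂) = 4583 m/s; transfer-apoapsis v_a = √[μ(2/r₂ − 1/a_t)] = 3520 m/s.
Δv₂ = v_c2 − v_a = 1063 m/s.
Total Δv = Δv₁ + Δv₂ = 2391 m/s.

Δv_total ≈ 2391 m/s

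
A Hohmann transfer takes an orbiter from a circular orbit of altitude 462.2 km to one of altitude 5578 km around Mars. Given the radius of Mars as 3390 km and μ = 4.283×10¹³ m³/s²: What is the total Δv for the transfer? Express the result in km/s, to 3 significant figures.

r₁ = 3390 + 462.2 = 3852.2 km = 3.8522×10⁶ m.
r₂ = 3390 + 5578 = 8968.0 km = 8.9680×10⁶ m.
Transfer ellipse a_t = (r₁ + r₂)/2 = 6.410×10⁶ m.
At r₁: circular v_c1 = √(μ/r₁) = 3334 m/s; transfer-periapsis v_p = √[μ(2/r₁ − 1/a_t)] = 3944 m/s.
Δv₁ = v_p − v_c1 = 609.6 m/s.
At r₂: circular v_c2 = √(μ/r₂) = 2185 m/s; transfer-apoapsis v_a = √[μ(2/r₂ − 1/a_t)] = 1694 m/s.
Δv₂ = v_c2 − v_a = 491.2 m/s.
Total Δv = Δv₁ + Δv₂ = 1101 m/s = 1.101 km/s.

Δv_total ≈ 1.10 km/s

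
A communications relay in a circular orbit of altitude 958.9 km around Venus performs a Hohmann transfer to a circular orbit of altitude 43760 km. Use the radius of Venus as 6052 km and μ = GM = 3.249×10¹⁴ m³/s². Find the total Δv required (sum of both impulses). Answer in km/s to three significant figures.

Δv_total ≈ 3.49 km/s

r₁ = 6052 + 958.9 = 7010.9 km = 7.0109×10⁶ m.
r₂ = 6052 + 43760 = 49812 km = 4.9812×10⁷ m.
Transfer ellipse a_t = (r₁ + r₂)/2 = 2.841×10⁷ m.
At r₁: circular v_c1 = √(μ/r₁) = 6808 m/s; transfer-periapsis v_p = √[μ(2/r₁ − 1/a_t)] = 9014 m/s.
Δv₁ = v_p − v_c1 = 2206 m/s.
At r₂: circular v_c2 = √(μ/r₂) = 2554 m/s; transfer-apoapsis v_a = √[μ(2/r₂ − 1/a_t)] = 1269 m/s.
Δv₂ = v_c2 − v_a = 1285 m/s.
Total Δv = Δv₁ + Δv₂ = 3492 m/s = 3.492 km/s.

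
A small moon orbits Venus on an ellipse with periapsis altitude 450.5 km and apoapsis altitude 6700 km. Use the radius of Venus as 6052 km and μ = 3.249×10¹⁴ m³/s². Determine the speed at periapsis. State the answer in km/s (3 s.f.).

v ≈ 8.14 km/s

r_p = 6052 + 450.5 = 6502.5 km = 6.5025×10⁶ m.
r_a = 6052 + 6700 = 12752 km = 1.2752×10⁷ m.
Semi-major axis a = (r_p + r_a)/2 = 9627.2 km = 9.627×10⁶ m.
Vis-viva: v² = μ(2/r − 1/a) = 3.249×10¹⁴ × (3.076×10⁻⁷ − 1.039×10⁻⁷) = 6.618×10⁷ m²/s².
v = 8135 m/s = 8.135 km/s.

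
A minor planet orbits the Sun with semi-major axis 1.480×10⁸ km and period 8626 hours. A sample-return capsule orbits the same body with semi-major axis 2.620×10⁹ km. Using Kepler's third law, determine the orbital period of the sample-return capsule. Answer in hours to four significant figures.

Kepler's third law: T² ∝ a³, so T₂ = T₁ (a₂/a₁)^(3/2).
a₂/a₁ = 17.70, (a₂/a₁)^(3/2) = 74.48.
T₂ = 8626 × 74.48 = 6.425×10⁵ hours.

T₂ ≈ 6.425×10⁵ hours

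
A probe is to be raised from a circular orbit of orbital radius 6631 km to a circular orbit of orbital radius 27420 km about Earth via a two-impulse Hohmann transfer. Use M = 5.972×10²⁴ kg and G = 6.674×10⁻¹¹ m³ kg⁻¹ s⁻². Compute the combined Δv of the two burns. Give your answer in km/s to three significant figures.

μ = GM = 6.674×10⁻¹¹ × 5.972×10²⁴ = 3.986×10¹⁴ m³/s².
r₁ = 6631 km = 6.631×10⁶ m.
r₂ = 27420 km = 2.742×10⁷ m.
Transfer ellipse a_t = (r₁ + r₂)/2 = 1.703×10⁷ m.
At r₁: circular v_c1 = √(μ/r₁) = 7753 m/s; transfer-perigee v_p = √[μ(2/r₁ − 1/a_t)] = 9839 m/s.
Δv₁ = v_p − v_c1 = 2086 m/s.
At r₂: circular v_c2 = √(μ/r₂) = 3813 m/s; transfer-apogee v_a = √[μ(2/r₂ − 1/a_t)] = 2379 m/s.
Δv₂ = v_c2 − v_a = 1433 m/s.
Total Δv = Δv₁ + Δv₂ = 3519 m/s = 3.519 km/s.

Δv_total ≈ 3.52 km/s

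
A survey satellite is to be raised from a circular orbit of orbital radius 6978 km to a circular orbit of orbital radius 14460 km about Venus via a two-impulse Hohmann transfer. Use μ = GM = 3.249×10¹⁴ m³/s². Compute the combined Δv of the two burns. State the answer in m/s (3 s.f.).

r₁ = 6978 km = 6.978×10⁶ m.
r₂ = 14460 km = 1.446×10⁷ m.
Transfer ellipse a_t = (r₁ + r₂)/2 = 1.072×10⁷ m.
At r₁: circular v_c1 = √(μ/r₁) = 6824 m/s; transfer-periapsis v_p = √[μ(2/r₁ − 1/a_t)] = 7925 m/s.
Δv₁ = v_p − v_c1 = 1102 m/s.
At r₂: circular v_c2 = √(μ/r₂) = 4740 m/s; transfer-apoapsis v_a = √[μ(2/r₂ − 1/a_t)] = 3825 m/s.
Δv₂ = v_c2 − v_a = 915.6 m/s.
Total Δv = Δv₁ + Δv₂ = 2017 m/s.

Δv_total ≈ 2020 m/s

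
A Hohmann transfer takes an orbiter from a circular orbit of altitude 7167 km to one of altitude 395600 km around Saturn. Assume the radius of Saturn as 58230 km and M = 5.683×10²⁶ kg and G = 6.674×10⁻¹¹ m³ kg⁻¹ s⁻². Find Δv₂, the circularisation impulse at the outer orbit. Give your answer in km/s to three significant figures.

Δv ≈ 4.55 km/s

μ = GM = 6.674×10⁻¹¹ × 5.683×10²⁶ = 3.793×10¹⁶ m³/s².
r₁ = 58230 + 7167 = 65397 km = 6.5397×10⁷ m.
r₂ = 58230 + 395600 = 453830 km = 4.5383×10⁸ m.
Transfer ellipse a_t = (r₁ + r₂)/2 = 2.596×10⁸ m.
At r₁: circular v_c1 = √(μ/r₁) = 24080 m/s; transfer-perikrone v_p = √[μ(2/r₁ − 1/a_t)] = 31840 m/s.
At r₂: circular v_c2 = √(μ/r₂) = 9142 m/s; transfer-apokrone v_a = √[μ(2/r₂ − 1/a_t)] = 4588 m/s.
Δv₂ = v_c2 − v_a = 4554 m/s.
= 4.554 km/s.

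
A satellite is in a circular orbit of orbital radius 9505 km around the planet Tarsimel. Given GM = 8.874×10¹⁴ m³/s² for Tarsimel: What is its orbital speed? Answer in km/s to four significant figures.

r = 9505 km = 9.505×10⁶ m.
For a circular orbit v = √(μ/r) = √(8.874×10¹⁴ / 9.505×10⁶) = √(9.336×10⁷) = 9662 m/s.
That is 9.662 km/s.

v ≈ 9.662 km/s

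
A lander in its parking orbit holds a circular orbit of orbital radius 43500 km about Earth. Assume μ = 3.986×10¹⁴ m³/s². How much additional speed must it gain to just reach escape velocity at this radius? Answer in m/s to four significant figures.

r = 43500 km = 4.350×10⁷ m.
Circular speed v_c = √(μ/r) = 3027 m/s.
Escape speed v_esc = √(2μ/r) = √2 × v_c = 4281 m/s.
Δv = v_esc − v_c = 1254 m/s.

Δv ≈ 1254 m/s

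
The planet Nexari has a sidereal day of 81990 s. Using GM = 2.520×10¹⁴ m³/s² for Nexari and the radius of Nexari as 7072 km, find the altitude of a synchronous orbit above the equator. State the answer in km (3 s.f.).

A synchronous orbit has period T, so by Kepler's third law a = (μT²/4π²)^(1/3).
μT²/4π² = 2.520×10¹⁴ × (8.199×10⁴)² / 39.48 = 4.291×10²² m³.
a = 3.501×10⁷ m = 35010 km.
Altitude h = a − R = 35010 − 7072 = 27938 km.

h_sync ≈ 27900 km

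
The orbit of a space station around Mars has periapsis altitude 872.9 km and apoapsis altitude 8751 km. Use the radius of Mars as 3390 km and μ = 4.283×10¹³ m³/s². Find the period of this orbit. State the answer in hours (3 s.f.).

T ≈ 6.26 hours

r_p = 3390 + 872.9 = 4262.9 km = 4.2629×10⁶ m.
r_a = 3390 + 8751 = 12141 km = 1.2141×10⁷ m.
Semi-major axis a = (r_p + r_a)/2 = (4262.9 + 12141)/2 = 8202.0 km = 8.202×10⁶ m.
By Kepler's third law T = 2π√(a³/μ) = 2π × 3.589×10³ = 2.255×10⁴ s.
= 6.264 hours.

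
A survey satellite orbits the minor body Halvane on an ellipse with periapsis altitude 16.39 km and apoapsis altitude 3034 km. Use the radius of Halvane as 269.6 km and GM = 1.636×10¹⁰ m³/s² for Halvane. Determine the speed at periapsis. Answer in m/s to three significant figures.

r_p = 269.6 + 16.39 = 285.99 km = 2.8599×10⁵ m.
r_a = 269.6 + 3034 = 3303.6 km = 3.3036×10⁶ m.
Semi-major axis a = (r_p + r_a)/2 = 1794.8 km = 1.795×10⁶ m.
Vis-viva: v² = μ(2/r − 1/a) = 1.636×10¹⁰ × (6.993×10⁻⁶ − 5.572×10⁻⁷) = 1.053×10⁵ m²/s².
v = 324.5 m/s.

v ≈ 324 m/s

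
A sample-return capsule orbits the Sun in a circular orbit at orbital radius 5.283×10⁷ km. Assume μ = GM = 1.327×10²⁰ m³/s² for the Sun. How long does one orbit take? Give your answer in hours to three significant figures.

r = 5.283×10⁷ km = 5.283×10¹⁰ m.
Kepler's third law: T = 2π√(r³/μ) = 2π√((5.283×10¹⁰)³ / 1.327×10²⁰).
r³/μ = 1.111×10¹² s², so T = 2π × 1.054×10⁶ = 6.623×10⁶ s.
Converting: 6.623×10⁶ s ÷ 3600 = 1840 hours.

T ≈ 1840 hours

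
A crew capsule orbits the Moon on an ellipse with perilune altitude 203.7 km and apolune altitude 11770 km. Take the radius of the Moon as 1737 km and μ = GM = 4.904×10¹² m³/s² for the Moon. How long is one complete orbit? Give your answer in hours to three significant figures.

r_p = 1737 + 203.7 = 1940.7 km = 1.9407×10⁶ m.
r_a = 1737 + 11770 = 13507 km = 1.3507×10⁷ m.
Semi-major axis a = (r_p + r_a)/2 = (1940.7 + 13507)/2 = 7723.9 km = 7.724×10⁶ m.
By Kepler's third law T = 2π√(a³/μ) = 2π × 9.693×10³ = 6.091×10⁴ s.
= 16.92 hours.

T ≈ 16.9 hours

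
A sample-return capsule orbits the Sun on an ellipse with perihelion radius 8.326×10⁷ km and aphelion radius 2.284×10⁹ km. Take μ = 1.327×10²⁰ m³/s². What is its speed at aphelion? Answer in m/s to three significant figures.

Semi-major axis a = (r_p + r_a)/2 = 1.1836×10⁹ km = 1.184×10¹² m.
Vis-viva: v² = μ(2/r − 1/a) = 1.327×10²⁰ × (8.757×10⁻¹³ − 8.449×10⁻¹³) = 4.087×10⁶ m²/s².
v = 2022 m/s.

v ≈ 2020 m/s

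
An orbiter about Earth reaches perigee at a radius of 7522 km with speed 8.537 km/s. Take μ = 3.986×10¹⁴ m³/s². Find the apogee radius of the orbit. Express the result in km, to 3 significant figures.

apogee radius ≈ 16600 km

r_p = 7.522×10⁶ m.
Specific energy ε = v²/2 − μ/r = -1.655×10⁷ J/kg, so a = −μ/(2ε) = 1.204×10⁷ m.
The apsides satisfy r_p + r_a = 2a, so the apogee radius is 2a − r_p = 1.656×10⁷ m = 16561 km.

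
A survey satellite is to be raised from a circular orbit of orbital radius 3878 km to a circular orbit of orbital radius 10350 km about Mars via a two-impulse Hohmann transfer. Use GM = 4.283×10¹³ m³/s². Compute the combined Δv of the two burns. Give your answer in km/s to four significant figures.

r₁ = 3878 km = 3.878×10⁶ m.
r₂ = 10350 km = 1.035×10⁷ m.
Transfer ellipse a_t = (r₁ + r₂)/2 = 7.114×10⁶ m.
At r₁: circular v_c1 = √(μ/r₁) = 3323 m/s; transfer-periapsis v_p = √[μ(2/r₁ − 1/a_t)] = 4009 m/s.
Δv₁ = v_p − v_c1 = 685.2 m/s.
At r₂: circular v_c2 = √(μ/r₂) = 2034 m/s; transfer-apoapsis v_a = √[μ(2/r₂ − 1/a_t)] = 1502 m/s.
Δv₂ = v_c2 − v_a = 532.3 m/s.
Total Δv = Δv₁ + Δv₂ = 1218 m/s = 1.218 km/s.

Δv_total ≈ 1.218 km/s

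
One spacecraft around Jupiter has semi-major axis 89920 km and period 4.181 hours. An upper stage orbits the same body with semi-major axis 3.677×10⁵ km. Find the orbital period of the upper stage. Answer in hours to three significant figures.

Kepler's third law: T² ∝ a³, so T₂ = T₁ (a₂/a₁)^(3/2).
a₂/a₁ = 4.089, (a₂/a₁)^(3/2) = 8.269.
T₂ = 4.181 × 8.269 = 34.57 hours.

T₂ ≈ 34.6 hours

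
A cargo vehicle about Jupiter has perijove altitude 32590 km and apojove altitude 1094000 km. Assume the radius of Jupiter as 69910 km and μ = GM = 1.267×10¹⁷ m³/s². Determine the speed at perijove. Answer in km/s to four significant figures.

r_p = 69910 + 32590 = 102500 km = 1.0250×10⁸ m.
r_a = 69910 + 1094000 = 1163900 km = 1.1639×10⁹ m.
Semi-major axis a = (r_p + r_a)/2 = 6.3320×10⁵ km = 6.332×10⁸ m.
Vis-viva: v² = μ(2/r − 1/a) = 1.267×10¹⁷ × (1.951×10⁻⁸ − 1.579×10⁻⁹) = 2.272×10⁹ m²/s².
v = 47670 m/s = 47.67 km/s.

v ≈ 47.67 km/s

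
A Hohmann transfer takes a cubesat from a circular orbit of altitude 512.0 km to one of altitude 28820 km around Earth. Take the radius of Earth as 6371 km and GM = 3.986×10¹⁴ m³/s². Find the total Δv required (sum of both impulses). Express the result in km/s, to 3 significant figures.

r₁ = 6371 + 512.0 = 6883.0 km = 6.8830×10⁶ m.
r₂ = 6371 + 28820 = 35191 km = 3.5191×10⁷ m.
Transfer ellipse a_t = (r₁ + r₂)/2 = 2.104×10⁷ m.
At r₁: circular v_c1 = √(μ/r₁) = 7610 m/s; transfer-perigee v_p = √[μ(2/r₁ − 1/a_t)] = 9842 m/s.
Δv₁ = v_p − v_c1 = 2233 m/s.
At r₂: circular v_c2 = √(μ/r₂) = 3366 m/s; transfer-apogee v_a = √[μ(2/r₂ − 1/a_t)] = 1925 m/s.
Δv₂ = v_c2 − v_a = 1440 m/s.
Total Δv = Δv₁ + Δv₂ = 3673 m/s = 3.673 km/s.

Δv_total ≈ 3.67 km/s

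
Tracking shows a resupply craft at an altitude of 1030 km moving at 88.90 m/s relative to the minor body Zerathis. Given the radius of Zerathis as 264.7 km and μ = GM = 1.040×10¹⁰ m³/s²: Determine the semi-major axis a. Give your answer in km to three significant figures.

a ≈ 1270 km

r = 264.7 + 1030 = 1294.7 km = 1.295×10⁶ m.
Vis-viva rearranged: 1/a = 2/r − v²/μ = 1.545×10⁻⁶ − 7.599×10⁻⁷ = 7.848×10⁻⁷ m⁻¹.
a = 1.274×10⁶ m = 1274.2 km.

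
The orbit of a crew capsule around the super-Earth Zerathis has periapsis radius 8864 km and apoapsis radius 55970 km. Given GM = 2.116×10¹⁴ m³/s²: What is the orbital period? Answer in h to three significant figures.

Semi-major axis a = (r_p + r_a)/2 = (8864.0 + 55970)/2 = 32417 km = 3.242×10⁷ m.
By Kepler's third law T = 2π√(a³/μ) = 2π × 1.269×10⁴ = 7.972×10⁴ s.
= 22.15 h.

T ≈ 22.1 h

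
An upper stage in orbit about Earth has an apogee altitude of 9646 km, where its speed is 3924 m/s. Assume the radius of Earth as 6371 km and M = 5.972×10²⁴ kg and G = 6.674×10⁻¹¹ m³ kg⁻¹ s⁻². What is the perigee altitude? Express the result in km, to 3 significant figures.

perigee altitude ≈ 804 km

μ = GM = 6.674×10⁻¹¹ × 5.972×10²⁴ = 3.986×10¹⁴ m³/s².
r_a = 6371 + 9646 = 16017 km = 1.602×10⁷ m.
Specific energy ε = v²/2 − μ/r = -1.719×10⁷ J/kg, so a = −μ/(2ε) = 1.160×10⁷ m.
The apsides satisfy r_p + r_a = 2a, so the perigee radius is 2a − r_a = 7.175×10⁶ m = 7175.5 km.
Perigee altitude = 7175.5 − 6371 = 804.47 km.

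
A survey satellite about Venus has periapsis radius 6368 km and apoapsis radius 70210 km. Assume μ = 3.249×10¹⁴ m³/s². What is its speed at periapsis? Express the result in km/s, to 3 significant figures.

v ≈ 9.67 km/s

Semi-major axis a = (r_p + r_a)/2 = 38289 km = 3.829×10⁷ m.
Vis-viva: v² = μ(2/r − 1/a) = 3.249×10¹⁴ × (3.141×10⁻⁷ − 2.612×10⁻⁸) = 9.356×10⁷ m²/s².
v = 9672 m/s = 9.672 km/s.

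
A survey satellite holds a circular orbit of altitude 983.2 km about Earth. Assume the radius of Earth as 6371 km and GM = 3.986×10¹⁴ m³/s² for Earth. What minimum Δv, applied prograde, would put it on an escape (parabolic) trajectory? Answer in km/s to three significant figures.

r = 6371 + 983.2 = 7354.2 km = 7.3542×10⁶ m.
Circular speed v_c = √(μ/r) = 7362 m/s.
Escape speed v_esc = √(2μ/r) = √2 × v_c = 10410 m/s.
Δv = v_esc − v_c = 3049 m/s = 3.049 km/s.

Δv ≈ 3.05 km/s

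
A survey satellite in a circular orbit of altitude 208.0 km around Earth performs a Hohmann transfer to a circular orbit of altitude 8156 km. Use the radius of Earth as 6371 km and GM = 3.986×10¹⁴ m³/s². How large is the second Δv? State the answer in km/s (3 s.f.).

Δv ≈ 1.10 km/s

r₁ = 6371 + 208.0 = 6579.0 km = 6.5790×10⁶ m.
r₂ = 6371 + 8156 = 14527 km = 1.4527×10⁷ m.
Transfer ellipse a_t = (r₁ + r₂)/2 = 1.055×10⁷ m.
At r₁: circular v_c1 = √(μ/r₁) = 7784 m/s; transfer-perigee v_p = √[μ(2/r₁ − 1/a_t)] = 9132 m/s.
At r₂: circular v_c2 = √(μ/r₂) = 5238 m/s; transfer-apogee v_a = √[μ(2/r₂ − 1/a_t)] = 4136 m/s.
Δv₂ = v_c2 − v_a = 1102 m/s.
= 1.102 km/s.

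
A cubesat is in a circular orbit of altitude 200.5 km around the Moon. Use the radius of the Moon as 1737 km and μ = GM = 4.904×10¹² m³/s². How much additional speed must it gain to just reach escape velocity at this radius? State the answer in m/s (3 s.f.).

r = 1737 + 200.5 = 1937.5 km = 1.9375×10⁶ m.
Circular speed v_c = √(μ/r) = 1591 m/s.
Escape speed v_esc = √(2μ/r) = √2 × v_c = 2250 m/s.
Δv = v_esc − v_c = 659.0 m/s.

Δv ≈ 659 m/s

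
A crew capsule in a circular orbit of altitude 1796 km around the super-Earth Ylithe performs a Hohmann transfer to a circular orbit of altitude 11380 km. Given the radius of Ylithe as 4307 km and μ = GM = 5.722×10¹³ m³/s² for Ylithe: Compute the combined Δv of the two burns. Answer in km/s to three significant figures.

Δv_total ≈ 1.09 km/s

r₁ = 4307 + 1796 = 6103.0 km = 6.1030×10⁶ m.
r₂ = 4307 + 11380 = 15687 km = 1.5687×10⁷ m.
Transfer ellipse a_t = (r₁ + r₂)/2 = 1.090×10⁷ m.
At r₁: circular v_c1 = √(μ/r₁) = 3062 m/s; transfer-periapsis v_p = √[μ(2/r₁ − 1/a_t)] = 3674 m/s.
Δv₁ = v_p − v_c1 = 612.2 m/s.
At r₂: circular v_c2 = √(μ/r₂) = 1910 m/s; transfer-apoapsis v_a = √[μ(2/r₂ − 1/a_t)] = 1429 m/s.
Δv₂ = v_c2 − v_a = 480.4 m/s.
Total Δv = Δv₁ + Δv₂ = 1093 m/s = 1.093 km/s.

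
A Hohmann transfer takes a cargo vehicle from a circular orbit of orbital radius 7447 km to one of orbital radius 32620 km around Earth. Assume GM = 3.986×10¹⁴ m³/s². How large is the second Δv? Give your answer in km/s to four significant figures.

Δv ≈ 1.364 km/s

r₁ = 7447 km = 7.447×10⁶ m.
r₂ = 32620 km = 3.262×10⁷ m.
Transfer ellipse a_t = (r₁ + r₂)/2 = 2.003×10⁷ m.
At r₁: circular v_c1 = √(μ/r₁) = 7316 m/s; transfer-perigee v_p = √[μ(2/r₁ − 1/a_t)] = 9336 m/s.
At r₂: circular v_c2 = √(μ/r₂) = 3496 m/s; transfer-apogee v_a = √[μ(2/r₂ − 1/a_t)] = 2131 m/s.
Δv₂ = v_c2 − v_a = 1364 m/s.
= 1.364 km/s.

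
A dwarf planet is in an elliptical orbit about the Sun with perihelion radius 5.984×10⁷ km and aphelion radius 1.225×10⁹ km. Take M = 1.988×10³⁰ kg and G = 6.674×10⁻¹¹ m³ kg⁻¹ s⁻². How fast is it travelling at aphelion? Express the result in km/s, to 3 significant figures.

μ = GM = 6.674×10⁻¹¹ × 1.988×10³⁰ = 1.327×10²⁰ m³/s².
Semi-major axis a = (r_p + r_a)/2 = 6.4242×10⁸ km = 6.424×10¹¹ m.
Vis-viva: v² = μ(2/r − 1/a) = 1.327×10²⁰ × (1.633×10⁻¹² − 1.557×10⁻¹²) = 1.009×10⁷ m²/s².
v = 3176 m/s = 3.176 km/s.

v ≈ 3.18 km/s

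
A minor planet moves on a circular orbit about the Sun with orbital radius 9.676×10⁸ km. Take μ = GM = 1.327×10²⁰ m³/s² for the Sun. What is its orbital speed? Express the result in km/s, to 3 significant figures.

v ≈ 11.7 km/s

r = 9.676×10⁸ km = 9.676×10¹¹ m.
For a circular orbit v = √(μ/r) = √(1.327×10²⁰ / 9.676×10¹¹) = √(1.371×10⁸) = 11710 m/s.
That is 11.71 km/s.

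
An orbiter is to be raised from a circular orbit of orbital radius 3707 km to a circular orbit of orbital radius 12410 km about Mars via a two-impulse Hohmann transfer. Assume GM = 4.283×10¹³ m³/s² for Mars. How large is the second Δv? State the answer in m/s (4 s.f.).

r₁ = 3707 km = 3.707×10⁶ m.
r₂ = 12410 km = 1.241×10⁷ m.
Transfer ellipse a_t = (r₁ + r₂)/2 = 8.058×10⁶ m.
At r₁: circular v_c1 = √(μ/r₁) = 3399 m/s; transfer-periapsis v_p = √[μ(2/r₁ − 1/a_t)] = 4218 m/s.
At r₂: circular v_c2 = √(μ/r₂) = 1858 m/s; transfer-apoapsis v_a = √[μ(2/r₂ − 1/a_t)] = 1260 m/s.
Δv₂ = v_c2 − v_a = 597.7 m/s.

Δv ≈ 597.7 m/s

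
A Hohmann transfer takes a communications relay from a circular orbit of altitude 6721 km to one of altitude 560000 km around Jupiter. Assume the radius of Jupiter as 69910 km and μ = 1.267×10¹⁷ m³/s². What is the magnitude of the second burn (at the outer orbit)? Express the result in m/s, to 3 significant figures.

r₁ = 69910 + 6721 = 76631 km = 7.6631×10⁷ m.
r₂ = 69910 + 560000 = 629910 km = 6.2991×10⁸ m.
Transfer ellipse a_t = (r₁ + r₂)/2 = 3.533×10⁸ m.
At r₁: circular v_c1 = √(μ/r₁) = 40660 m/s; transfer-perijove v_p = √[μ(2/r₁ − 1/a_t)] = 54300 m/s.
At r₂: circular v_c2 = √(μ/r₂) = 14180 m/s; transfer-apojove v_a = √[μ(2/r₂ − 1/a_t)] = 6605 m/s.
Δv₂ = v_c2 − v_a = 7577 m/s.

Δv ≈ 7580 m/s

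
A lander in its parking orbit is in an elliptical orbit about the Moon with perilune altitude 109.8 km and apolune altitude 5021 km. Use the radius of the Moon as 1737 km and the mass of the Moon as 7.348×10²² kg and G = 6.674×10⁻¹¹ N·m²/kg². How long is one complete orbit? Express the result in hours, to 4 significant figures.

T ≈ 7.033 hours

μ = GM = 6.674×10⁻¹¹ × 7.348×10²² = 4.904×10¹² m³/s².
r_p = 1737 + 109.8 = 1846.8 km = 1.8468×10⁶ m.
r_a = 1737 + 5021 = 6758.0 km = 6.7580×10⁶ m.
Semi-major axis a = (r_p + r_a)/2 = (1846.8 + 6758.0)/2 = 4302.4 km = 4.302×10⁶ m.
By Kepler's third law T = 2π√(a³/μ) = 2π × 4.030×10³ = 2.532×10⁴ s.
= 7.033 hours.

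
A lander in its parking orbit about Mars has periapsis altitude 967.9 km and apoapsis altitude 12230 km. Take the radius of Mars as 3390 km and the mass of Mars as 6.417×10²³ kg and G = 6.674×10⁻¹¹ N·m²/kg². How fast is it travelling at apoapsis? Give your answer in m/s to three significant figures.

μ = GM = 6.674×10⁻¹¹ × 6.417×10²³ = 4.283×10¹³ m³/s².
r_p = 3390 + 967.9 = 4357.9 km = 4.3579×10⁶ m.
r_a = 3390 + 12230 = 15620 km = 1.5620×10⁷ m.
Semi-major axis a = (r_p + r_a)/2 = 9989.0 km = 9.989×10⁶ m.
Vis-viva: v² = μ(2/r − 1/a) = 4.283×10¹³ × (1.280×10⁻⁷ − 1.001×10⁻⁷) = 1.196×10⁶ m²/s².
v = 1094 m/s.

v ≈ 1090 m/s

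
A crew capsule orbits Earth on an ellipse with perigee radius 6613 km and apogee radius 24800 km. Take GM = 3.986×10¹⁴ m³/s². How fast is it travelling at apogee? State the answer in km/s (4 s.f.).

Semi-major axis a = (r_p + r_a)/2 = 15706 km = 1.571×10⁷ m.
Vis-viva: v² = μ(2/r − 1/a) = 3.986×10¹⁴ × (8.065×10⁻⁸ − 6.367×10⁻⁸) = 6.767×10⁶ m²/s².
v = 2601 m/s = 2.601 km/s.

v ≈ 2.601 km/s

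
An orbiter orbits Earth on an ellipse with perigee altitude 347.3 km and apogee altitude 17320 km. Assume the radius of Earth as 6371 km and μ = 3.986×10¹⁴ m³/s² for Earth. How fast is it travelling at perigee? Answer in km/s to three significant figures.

r_p = 6371 + 347.3 = 6718.3 km = 6.7183×10⁶ m.
r_a = 6371 + 17320 = 23691 km = 2.3691×10⁷ m.
Semi-major axis a = (r_p + r_a)/2 = 15205 km = 1.520×10⁷ m.
Vis-viva: v² = μ(2/r − 1/a) = 3.986×10¹⁴ × (2.977×10⁻⁷ − 6.577×10⁻⁸) = 9.245×10⁷ m²/s².
v = 9615 m/s = 9.615 km/s.

v ≈ 9.61 km/s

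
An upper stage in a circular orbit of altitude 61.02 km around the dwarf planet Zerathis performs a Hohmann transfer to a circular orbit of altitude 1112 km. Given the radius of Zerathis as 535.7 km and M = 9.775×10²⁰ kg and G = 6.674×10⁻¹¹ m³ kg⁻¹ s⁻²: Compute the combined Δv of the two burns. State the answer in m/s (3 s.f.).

μ = GM = 6.674×10⁻¹¹ × 9.775×10²⁰ = 6.524×10¹⁰ m³/s².
r₁ = 535.7 + 61.02 = 596.72 km = 5.9672×10⁵ m.
r₂ = 535.7 + 1112 = 1647.7 km = 1.6477×10⁶ m.
Transfer ellipse a_t = (r₁ + r₂)/2 = 1.122×10⁶ m.
At r₁: circular v_c1 = √(μ/r₁) = 330.6 m/s; transfer-periapsis v_p = √[μ(2/r₁ − 1/a_t)] = 400.7 m/s.
Δv₁ = v_p − v_c1 = 70.00 m/s.
At r₂: circular v_c2 = √(μ/r₂) = 199.0 m/s; transfer-apoapsis v_a = √[μ(2/r₂ − 1/a_t)] = 145.1 m/s.
Δv₂ = v_c2 − v_a = 53.88 m/s.
Total Δv = Δv₁ + Δv₂ = 123.9 m/s.

Δv_total ≈ 124 m/s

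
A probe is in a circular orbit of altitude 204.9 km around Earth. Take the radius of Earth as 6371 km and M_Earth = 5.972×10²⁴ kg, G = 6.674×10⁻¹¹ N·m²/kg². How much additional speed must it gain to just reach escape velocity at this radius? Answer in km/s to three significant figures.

μ = GM = 6.674×10⁻¹¹ × 5.972×10²⁴ = 3.986×10¹⁴ m³/s².
r = 6371 + 204.9 = 6575.9 km = 6.5759×10⁶ m.
Circular speed v_c = √(μ/r) = 7785 m/s.
Escape speed v_esc = √(2μ/r) = √2 × v_c = 11010 m/s.
Δv = v_esc − v_c = 3225 m/s = 3.225 km/s.

Δv ≈ 3.22 km/s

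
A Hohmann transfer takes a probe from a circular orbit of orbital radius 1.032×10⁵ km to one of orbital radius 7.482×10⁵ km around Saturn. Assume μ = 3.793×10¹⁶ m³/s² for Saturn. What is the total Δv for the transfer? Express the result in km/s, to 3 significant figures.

r₁ = 1.032×10⁵ km = 1.032×10⁸ m.
r₂ = 7.482×10⁵ km = 7.482×10⁸ m.
Transfer ellipse a_t = (r₁ + r₂)/2 = 4.257×10⁸ m.
At r₁: circular v_c1 = √(μ/r₁) = 19170 m/s; transfer-perikrone v_p = √[μ(2/r₁ − 1/a_t)] = 25420 m/s.
Δv₁ = v_p − v_c1 = 6245 m/s.
At r₂: circular v_c2 = √(μ/r₂) = 7120 m/s; transfer-apokrone v_a = √[μ(2/r₂ − 1/a_t)] = 3506 m/s.
Δv₂ = v_c2 − v_a = 3614 m/s.
Total Δv = Δv₁ + Δv₂ = 9859 m/s = 9.859 km/s.

Δv_total ≈ 9.86 km/s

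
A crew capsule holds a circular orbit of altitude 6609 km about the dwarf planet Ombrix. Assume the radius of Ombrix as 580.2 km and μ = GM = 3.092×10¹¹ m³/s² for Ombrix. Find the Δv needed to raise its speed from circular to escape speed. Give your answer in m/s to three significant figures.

Δv ≈ 85.9 m/s

r = 580.2 + 6609 = 7189.2 km = 7.1892×10⁶ m.
Circular speed v_c = √(μ/r) = 207.4 m/s.
Escape speed v_esc = √(2μ/r) = √2 × v_c = 293.3 m/s.
Δv = v_esc − v_c = 85.90 m/s.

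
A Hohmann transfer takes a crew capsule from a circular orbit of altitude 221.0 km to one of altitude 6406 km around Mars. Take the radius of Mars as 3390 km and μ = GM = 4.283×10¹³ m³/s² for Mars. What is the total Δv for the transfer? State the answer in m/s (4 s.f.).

Δv_total ≈ 1276 m/s

r₁ = 3390 + 221.0 = 3611.0 km = 3.6110×10⁶ m.
r₂ = 3390 + 6406 = 9796.0 km = 9.7960×10⁶ m.
Transfer ellipse a_t = (r₁ + r₂)/2 = 6.704×10⁶ m.
At r₁: circular v_c1 = √(μ/r₁) = 3444 m/s; transfer-periapsis v_p = √[μ(2/r₁ − 1/a_t)] = 4163 m/s.
Δv₁ = v_p − v_c1 = 719.3 m/s.
At r₂: circular v_c2 = √(μ/r₂) = 2091 m/s; transfer-apoapsis v_a = √[μ(2/r₂ − 1/a_t)] = 1535 m/s.
Δv₂ = v_c2 − v_a = 556.3 m/s.
Total Δv = Δv₁ + Δv₂ = 1276 m/s.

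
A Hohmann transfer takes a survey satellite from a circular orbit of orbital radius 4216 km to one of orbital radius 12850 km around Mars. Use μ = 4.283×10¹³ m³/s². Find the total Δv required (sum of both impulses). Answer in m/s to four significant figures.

Δv_total ≈ 1266 m/s

r₁ = 4216 km = 4.216×10⁶ m.
r₂ = 12850 km = 1.285×10⁷ m.
Transfer ellipse a_t = (r₁ + r₂)/2 = 8.533×10⁶ m.
At r₁: circular v_c1 = √(μ/r₁) = 3187 m/s; transfer-periapsis v_p = √[μ(2/r₁ − 1/a_t)] = 3911 m/s.
Δv₁ = v_p − v_c1 = 724.0 m/s.
At r₂: circular v_c2 = √(μ/r₂) = 1826 m/s; transfer-apoapsis v_a = √[μ(2/r₂ − 1/a_t)] = 1283 m/s.
Δv₂ = v_c2 − v_a = 542.4 m/s.
Total Δv = Δv₁ + Δv₂ = 1266 m/s.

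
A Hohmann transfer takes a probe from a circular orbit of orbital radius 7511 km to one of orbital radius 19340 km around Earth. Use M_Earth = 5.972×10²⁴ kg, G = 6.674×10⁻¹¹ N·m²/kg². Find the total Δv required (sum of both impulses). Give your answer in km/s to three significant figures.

Δv_total ≈ 2.60 km/s

μ = GM = 6.674×10⁻¹¹ × 5.972×10²⁴ = 3.986×10¹⁴ m³/s².
r₁ = 7511 km = 7.511×10⁶ m.
r₂ = 19340 km = 1.934×10⁷ m.
Transfer ellipse a_t = (r₁ + r₂)/2 = 1.343×10⁷ m.
At r₁: circular v_c1 = √(μ/r₁) = 7285 m/s; transfer-perigee v_p = √[μ(2/r₁ − 1/a_t)] = 8743 m/s.
Δv₁ = v_p − v_c1 = 1459 m/s.
At r₂: circular v_c2 = √(μ/r₂) = 4540 m/s; transfer-apogee v_a = √[μ(2/r₂ − 1/a_t)] = 3396 m/s.
Δv₂ = v_c2 − v_a = 1144 m/s.
Total Δv = Δv₁ + Δv₂ = 2603 m/s = 2.603 km/s.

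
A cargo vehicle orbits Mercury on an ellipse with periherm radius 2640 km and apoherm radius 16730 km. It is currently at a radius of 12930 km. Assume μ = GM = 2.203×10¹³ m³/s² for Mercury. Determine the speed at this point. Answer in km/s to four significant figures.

Semi-major axis a = (r_p + r_a)/2 = 9685.0 km = 9.685×10⁶ m.
Vis-viva: v² = μ(2/r − 1/a) = 2.203×10¹³ × (1.547×10⁻⁷ − 1.033×10⁻⁷) = 1.133×10⁶ m²/s².
v = 1064 m/s = 1.064 km/s.

v ≈ 1.064 km/s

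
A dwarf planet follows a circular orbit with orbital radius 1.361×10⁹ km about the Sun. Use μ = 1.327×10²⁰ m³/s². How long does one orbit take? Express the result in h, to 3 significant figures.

r = 1.361×10⁹ km = 1.361×10¹² m.
Kepler's third law: T = 2π√(r³/μ) = 2π√((1.361×10¹²)³ / 1.327×10²⁰).
r³/μ = 1.900×10¹⁶ s², so T = 2π × 1.378×10⁸ = 8.660×10⁸ s.
Converting: 8.660×10⁸ s ÷ 3600 = 2.406×10⁵ h.

T ≈ 241000 h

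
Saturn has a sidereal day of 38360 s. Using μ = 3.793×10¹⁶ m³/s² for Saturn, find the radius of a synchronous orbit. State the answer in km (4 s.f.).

r_sync ≈ 1.122×10⁵ km

A synchronous orbit has period T, so by Kepler's third law a = (μT²/4π²)^(1/3).
μT²/4π² = 3.793×10¹⁶ × (3.836×10⁴)² / 39.48 = 1.414×10²⁴ m³.
a = 1.122×10⁸ m = 1.1223×10⁵ km.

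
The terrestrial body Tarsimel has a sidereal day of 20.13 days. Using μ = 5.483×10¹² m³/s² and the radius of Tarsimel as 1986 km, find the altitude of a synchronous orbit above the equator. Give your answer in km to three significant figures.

h_sync ≈ 72900 km

T = 20.13 days = 1.739×10⁶ s.
A synchronous orbit has period T, so by Kepler's third law a = (μT²/4π²)^(1/3).
μT²/4π² = 5.483×10¹² × (1.739×10⁶)² / 39.48 = 4.201×10²³ m³.
a = 7.490×10⁷ m = 74896 km.
Altitude h = a − R = 74896 − 1986 = 72910 km.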